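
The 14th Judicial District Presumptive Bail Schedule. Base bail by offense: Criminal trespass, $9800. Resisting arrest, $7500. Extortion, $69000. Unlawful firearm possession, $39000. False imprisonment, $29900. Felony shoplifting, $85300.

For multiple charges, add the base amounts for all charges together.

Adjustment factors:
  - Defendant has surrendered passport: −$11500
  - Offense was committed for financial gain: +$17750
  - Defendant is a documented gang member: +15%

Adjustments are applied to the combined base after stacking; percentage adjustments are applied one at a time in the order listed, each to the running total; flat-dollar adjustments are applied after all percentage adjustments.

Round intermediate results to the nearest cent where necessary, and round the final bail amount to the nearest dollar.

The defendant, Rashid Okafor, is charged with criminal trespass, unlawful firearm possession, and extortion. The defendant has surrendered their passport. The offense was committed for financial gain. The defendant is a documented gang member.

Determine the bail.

$141720

Base amounts from the schedule: criminal trespass $9800; unlawful firearm possession $39000; extortion $69000.
Stacking rule: sum of all bases. $9800 + $39000 + $69000 = $117800.
Defendant is a documented gang member (+15%): $117800 × 1.15 = $135470.
Defendant has surrendered passport (−$11500 flat): $135470 − $11500 = $123970.
Offense was committed for financial gain (+$17750 flat): $123970 + $17750 = $141720.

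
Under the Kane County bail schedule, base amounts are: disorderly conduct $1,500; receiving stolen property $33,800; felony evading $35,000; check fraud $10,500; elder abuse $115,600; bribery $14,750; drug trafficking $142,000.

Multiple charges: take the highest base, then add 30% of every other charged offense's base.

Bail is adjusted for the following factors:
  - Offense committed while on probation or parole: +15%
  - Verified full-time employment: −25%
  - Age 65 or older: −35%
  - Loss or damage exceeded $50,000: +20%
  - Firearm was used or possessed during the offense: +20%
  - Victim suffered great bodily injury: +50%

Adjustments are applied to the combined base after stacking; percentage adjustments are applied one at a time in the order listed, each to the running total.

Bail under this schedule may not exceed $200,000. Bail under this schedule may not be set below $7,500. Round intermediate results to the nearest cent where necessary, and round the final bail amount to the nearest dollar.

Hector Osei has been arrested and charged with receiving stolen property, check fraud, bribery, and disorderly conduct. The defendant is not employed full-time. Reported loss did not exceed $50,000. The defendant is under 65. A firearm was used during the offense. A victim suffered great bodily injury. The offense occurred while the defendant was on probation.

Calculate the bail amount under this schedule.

Base amounts from the schedule: receiving stolen property $33,800; check fraud $10,500; bribery $14,750; disorderly conduct $1,500.
Stacking rule: highest base plus 30% of each additional charge. Highest is receiving stolen property at $33,800. Additional: $10,500 × 30% = $3,150; $14,750 × 30% = $4,425; $1,500 × 30% = $450. Combined base = $33,800 + $8,025 = $41,825.
Offense committed while on probation or parole (+15%): $41,825 × 1.15 = $48,098.75.
Firearm was used or possessed during the offense (+20%): $48,098.75 × 1.2 = $57,718.50.
Victim suffered great bodily injury (+50%): $57,718.50 × 1.5 = $86,577.75.
$86,577.75 is within the $200,000 maximum.
$86,577.75 is at or above the $7,500 minimum.
Rounded to the nearest dollar: $86,578.

$86,578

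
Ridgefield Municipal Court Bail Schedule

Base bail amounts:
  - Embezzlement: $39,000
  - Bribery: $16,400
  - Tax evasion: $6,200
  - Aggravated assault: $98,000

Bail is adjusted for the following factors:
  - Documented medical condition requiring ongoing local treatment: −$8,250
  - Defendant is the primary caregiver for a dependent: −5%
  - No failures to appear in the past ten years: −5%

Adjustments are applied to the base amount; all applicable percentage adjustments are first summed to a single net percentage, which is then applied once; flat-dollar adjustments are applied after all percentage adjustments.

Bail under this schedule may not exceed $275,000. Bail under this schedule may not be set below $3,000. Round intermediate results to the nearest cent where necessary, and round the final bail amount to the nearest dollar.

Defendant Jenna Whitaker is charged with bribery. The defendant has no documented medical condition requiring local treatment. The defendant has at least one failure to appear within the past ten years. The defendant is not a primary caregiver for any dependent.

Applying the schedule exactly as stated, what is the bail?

$16,400

Base amounts from the schedule: bribery $16,400.
Single charge. Combined base = $16,400.
No adjustment factors apply to this defendant.
$16,400 is within the $275,000 maximum.
$16,400 is at or above the $3,000 minimum.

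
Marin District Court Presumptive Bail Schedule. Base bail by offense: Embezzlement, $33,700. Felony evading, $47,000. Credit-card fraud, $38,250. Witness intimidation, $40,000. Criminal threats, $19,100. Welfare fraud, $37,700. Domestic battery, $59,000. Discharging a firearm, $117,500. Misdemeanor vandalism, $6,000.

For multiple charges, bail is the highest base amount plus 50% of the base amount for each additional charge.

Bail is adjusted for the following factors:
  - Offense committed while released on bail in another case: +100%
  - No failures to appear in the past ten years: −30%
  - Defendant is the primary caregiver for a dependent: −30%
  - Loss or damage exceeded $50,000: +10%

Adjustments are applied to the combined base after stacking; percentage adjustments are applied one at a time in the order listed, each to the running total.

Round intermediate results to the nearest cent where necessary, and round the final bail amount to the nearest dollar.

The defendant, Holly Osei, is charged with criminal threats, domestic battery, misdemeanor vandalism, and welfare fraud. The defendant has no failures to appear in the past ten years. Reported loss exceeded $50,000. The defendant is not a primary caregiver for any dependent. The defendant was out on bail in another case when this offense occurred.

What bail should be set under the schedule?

$139,216

Base amounts from the schedule: criminal threats $19,100; domestic battery $59,000; misdemeanor vandalism $6,000; welfare fraud $37,700.
Stacking rule: highest base plus 50% of each additional charge. Highest is domestic battery at $59,000. Additional: $19,100 × 50% = $9,550; $6,000 × 50% = $3,000; $37,700 × 50% = $18,850. Combined base = $59,000 + $31,400 = $90,400.
Offense committed while released on bail in another case (+100%): $90,400 × 2 = $180,800.
No failures to appear in the past ten years (−30%): $180,800 × 0.7 = $126,560.
Loss or damage exceeded $50,000 (+10%): $126,560 × 1.1 = $139,216.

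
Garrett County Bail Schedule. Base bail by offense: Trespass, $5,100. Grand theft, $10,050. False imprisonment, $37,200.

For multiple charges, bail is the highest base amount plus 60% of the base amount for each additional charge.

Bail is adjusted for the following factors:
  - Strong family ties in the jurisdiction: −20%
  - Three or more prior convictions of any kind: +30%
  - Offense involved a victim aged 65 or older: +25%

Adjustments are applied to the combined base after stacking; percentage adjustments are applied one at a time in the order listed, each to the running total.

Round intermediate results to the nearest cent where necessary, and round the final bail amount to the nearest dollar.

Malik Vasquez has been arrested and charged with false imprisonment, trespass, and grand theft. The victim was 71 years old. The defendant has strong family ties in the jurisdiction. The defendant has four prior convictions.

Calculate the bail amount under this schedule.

$60,177

Base amounts from the schedule: false imprisonment $37,200; trespass $5,100; grand theft $10,050.
Stacking rule: highest base plus 60% of each additional charge. Highest is false imprisonment at $37,200. Additional: $5,100 × 60% = $3,060; $10,050 × 60% = $6,030. Combined base = $37,200 + $9,090 = $46,290.
Strong family ties in the jurisdiction (−20%): $46,290 × 0.8 = $37,032.
Three or more prior convictions of any kind (+30%): $37,032 × 1.3 = $48,141.60.
Offense involved a victim aged 65 or older (+25%): $48,141.60 × 1.25 = $60,177.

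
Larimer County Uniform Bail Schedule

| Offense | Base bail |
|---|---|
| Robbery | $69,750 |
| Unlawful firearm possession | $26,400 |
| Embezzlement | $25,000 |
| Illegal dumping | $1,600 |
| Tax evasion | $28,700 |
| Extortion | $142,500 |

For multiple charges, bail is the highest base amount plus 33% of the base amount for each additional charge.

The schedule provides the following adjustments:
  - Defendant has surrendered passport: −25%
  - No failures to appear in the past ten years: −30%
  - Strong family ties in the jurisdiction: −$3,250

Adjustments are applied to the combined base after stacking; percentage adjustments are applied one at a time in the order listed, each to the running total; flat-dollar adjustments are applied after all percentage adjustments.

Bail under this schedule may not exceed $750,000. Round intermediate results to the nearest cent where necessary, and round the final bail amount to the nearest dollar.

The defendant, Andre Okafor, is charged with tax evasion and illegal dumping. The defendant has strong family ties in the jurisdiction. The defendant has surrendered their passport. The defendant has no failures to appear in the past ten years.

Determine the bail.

Base amounts from the schedule: tax evasion $28,700; illegal dumping $1,600.
Stacking rule: highest base plus 33% of each additional charge. Highest is tax evasion at $28,700. Additional: $1,600 × 33% = $528. Combined base = $28,700 + $528 = $29,228.
Defendant has surrendered passport (−25%): $29,228 × 0.75 = $21,921.
No failures to appear in the past ten years (−30%): $21,921 × 0.7 = $15,344.70.
Strong family ties in the jurisdiction (−$3,250 flat): $15,344.70 − $3,250 = $12,094.70.
$12,094.70 is within the $750,000 maximum.
Rounded to the nearest dollar: $12,095.

$12,095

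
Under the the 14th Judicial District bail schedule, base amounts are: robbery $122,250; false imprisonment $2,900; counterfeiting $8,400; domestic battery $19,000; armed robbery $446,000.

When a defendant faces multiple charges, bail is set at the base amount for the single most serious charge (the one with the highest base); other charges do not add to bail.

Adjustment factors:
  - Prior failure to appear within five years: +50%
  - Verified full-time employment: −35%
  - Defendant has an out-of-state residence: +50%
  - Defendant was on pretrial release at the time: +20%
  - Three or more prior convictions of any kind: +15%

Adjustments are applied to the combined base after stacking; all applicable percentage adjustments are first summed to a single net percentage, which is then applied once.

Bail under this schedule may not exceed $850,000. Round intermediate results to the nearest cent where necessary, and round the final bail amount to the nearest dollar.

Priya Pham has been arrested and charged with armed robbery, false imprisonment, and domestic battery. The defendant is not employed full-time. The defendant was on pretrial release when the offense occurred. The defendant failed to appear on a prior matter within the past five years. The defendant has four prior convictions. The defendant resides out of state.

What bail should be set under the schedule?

Base amounts from the schedule: armed robbery $446,000; false imprisonment $2,900; domestic battery $19,000.
Stacking rule: use the highest base only. Highest is armed robbery at $446,000. Combined base = $446,000.
Net percentage adjustment: +50% +50% +20% +15% = +135%. $446,000 × 2.35 = $1,048,100.
Result $1,048,100 exceeds the maximum of $850,000; bail is capped at $850,000.

$850,000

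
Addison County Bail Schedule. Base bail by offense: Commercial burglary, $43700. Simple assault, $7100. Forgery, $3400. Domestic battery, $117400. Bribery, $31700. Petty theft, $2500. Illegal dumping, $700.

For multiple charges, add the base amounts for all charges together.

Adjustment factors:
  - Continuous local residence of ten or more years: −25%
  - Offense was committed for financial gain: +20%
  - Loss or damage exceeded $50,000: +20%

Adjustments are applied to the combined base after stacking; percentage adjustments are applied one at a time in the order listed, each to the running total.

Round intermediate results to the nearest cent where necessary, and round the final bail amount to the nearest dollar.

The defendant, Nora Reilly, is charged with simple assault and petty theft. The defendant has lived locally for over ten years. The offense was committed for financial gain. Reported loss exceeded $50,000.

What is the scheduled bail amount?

Base amounts from the schedule: simple assault $7100; petty theft $2500.
Stacking rule: sum of all bases. $7100 + $2500 = $9600.
Continuous local residence of ten or more years (−25%): $9600 × 0.75 = $7200.
Offense was committed for financial gain (+20%): $7200 × 1.2 = $8640.
Loss or damage exceeded $50,000 (+20%): $8640 × 1.2 = $10368.

$10368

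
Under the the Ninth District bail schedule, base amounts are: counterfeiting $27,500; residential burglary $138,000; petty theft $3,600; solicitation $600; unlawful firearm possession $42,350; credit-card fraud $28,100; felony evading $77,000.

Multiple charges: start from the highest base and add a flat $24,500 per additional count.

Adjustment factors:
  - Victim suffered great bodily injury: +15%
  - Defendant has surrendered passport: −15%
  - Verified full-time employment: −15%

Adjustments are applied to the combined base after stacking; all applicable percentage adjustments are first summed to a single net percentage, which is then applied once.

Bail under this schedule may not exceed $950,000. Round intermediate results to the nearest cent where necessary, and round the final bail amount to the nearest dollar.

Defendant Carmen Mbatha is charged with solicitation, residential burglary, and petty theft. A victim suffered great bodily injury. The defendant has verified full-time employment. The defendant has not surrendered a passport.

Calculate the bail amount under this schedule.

$187,000

Base amounts from the schedule: solicitation $600; residential burglary $138,000; petty theft $3,600.
Stacking rule: highest base plus $24,500 per additional charge. Highest is residential burglary at $138,000; 2 additional charges → +$49,000. Combined base = $187,000.
Net percentage adjustment: +15% −15% = +0%. $187,000 × 1 = $187,000.
$187,000 is within the $950,000 maximum.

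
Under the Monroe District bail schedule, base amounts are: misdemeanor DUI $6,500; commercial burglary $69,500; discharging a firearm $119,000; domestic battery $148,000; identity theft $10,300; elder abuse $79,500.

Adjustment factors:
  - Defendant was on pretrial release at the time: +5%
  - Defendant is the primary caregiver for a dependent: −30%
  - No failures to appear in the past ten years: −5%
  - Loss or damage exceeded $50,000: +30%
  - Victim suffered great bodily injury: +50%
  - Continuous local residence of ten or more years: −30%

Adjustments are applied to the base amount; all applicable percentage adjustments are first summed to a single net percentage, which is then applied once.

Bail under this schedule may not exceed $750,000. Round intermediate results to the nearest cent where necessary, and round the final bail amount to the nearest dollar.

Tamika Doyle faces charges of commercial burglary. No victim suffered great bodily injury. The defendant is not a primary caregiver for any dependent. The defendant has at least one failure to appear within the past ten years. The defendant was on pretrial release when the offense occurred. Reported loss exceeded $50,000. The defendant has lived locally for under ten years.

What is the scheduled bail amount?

Base amounts from the schedule: commercial burglary $69,500.
Single charge. Combined base = $69,500.
Net percentage adjustment: +5% +30% = +35%. $69,500 × 1.35 = $93,825.
$93,825 is within the $750,000 maximum.

$93,825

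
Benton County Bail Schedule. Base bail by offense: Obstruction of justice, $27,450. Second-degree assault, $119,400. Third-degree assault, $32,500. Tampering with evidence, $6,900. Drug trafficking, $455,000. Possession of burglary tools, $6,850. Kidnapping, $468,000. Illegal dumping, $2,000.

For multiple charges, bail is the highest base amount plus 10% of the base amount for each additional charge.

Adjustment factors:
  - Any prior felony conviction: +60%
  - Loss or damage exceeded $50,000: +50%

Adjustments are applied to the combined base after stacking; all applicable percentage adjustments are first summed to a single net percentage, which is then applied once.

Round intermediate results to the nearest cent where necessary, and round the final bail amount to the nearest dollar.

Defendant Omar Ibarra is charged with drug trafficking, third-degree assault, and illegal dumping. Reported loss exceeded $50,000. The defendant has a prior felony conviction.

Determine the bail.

Base amounts from the schedule: drug trafficking $455,000; third-degree assault $32,500; illegal dumping $2,000.
Stacking rule: highest base plus 10% of each additional charge. Highest is drug trafficking at $455,000. Additional: $32,500 × 10% = $3,250; $2,000 × 10% = $200. Combined base = $455,000 + $3,450 = $458,450.
Net percentage adjustment: +60% +50% = +110%. $458,450 × 2.1 = $962,745.

$962,745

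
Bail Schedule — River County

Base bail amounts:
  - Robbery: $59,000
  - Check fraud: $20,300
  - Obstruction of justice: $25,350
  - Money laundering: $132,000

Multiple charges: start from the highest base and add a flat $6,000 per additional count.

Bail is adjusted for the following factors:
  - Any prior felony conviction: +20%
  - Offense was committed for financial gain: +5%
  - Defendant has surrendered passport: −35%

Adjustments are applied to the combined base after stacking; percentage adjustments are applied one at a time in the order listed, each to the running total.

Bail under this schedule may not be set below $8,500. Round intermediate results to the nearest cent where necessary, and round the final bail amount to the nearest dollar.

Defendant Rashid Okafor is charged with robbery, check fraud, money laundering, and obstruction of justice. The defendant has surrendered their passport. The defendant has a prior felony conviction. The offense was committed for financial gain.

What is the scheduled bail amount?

Base amounts from the schedule: robbery $59,000; check fraud $20,300; money laundering $132,000; obstruction of justice $25,350.
Stacking rule: highest base plus $6,000 per additional charge. Highest is money laundering at $132,000; 3 additional charges → +$18,000. Combined base = $150,000.
Any prior felony conviction (+20%): $150,000 × 1.2 = $180,000.
Offense was committed for financial gain (+5%): $180,000 × 1.05 = $189,000.
Defendant has surrendered passport (−35%): $189,000 × 0.65 = $122,850.
$122,850 is at or above the $8,500 minimum.

$122,850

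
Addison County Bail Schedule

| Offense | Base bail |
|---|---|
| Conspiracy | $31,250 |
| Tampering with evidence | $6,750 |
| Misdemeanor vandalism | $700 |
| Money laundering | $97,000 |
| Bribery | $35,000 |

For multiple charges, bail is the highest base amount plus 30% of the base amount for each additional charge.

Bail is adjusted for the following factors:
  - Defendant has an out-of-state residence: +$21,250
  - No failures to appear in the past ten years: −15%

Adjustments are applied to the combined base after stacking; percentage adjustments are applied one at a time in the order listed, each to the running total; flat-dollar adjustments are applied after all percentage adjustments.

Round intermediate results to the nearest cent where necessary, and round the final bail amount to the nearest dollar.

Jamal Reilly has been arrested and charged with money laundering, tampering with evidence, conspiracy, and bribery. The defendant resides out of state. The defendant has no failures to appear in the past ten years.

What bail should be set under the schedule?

$122,315

Base amounts from the schedule: money laundering $97,000; tampering with evidence $6,750; conspiracy $31,250; bribery $35,000.
Stacking rule: highest base plus 30% of each additional charge. Highest is money laundering at $97,000. Additional: $6,750 × 30% = $2,025; $31,250 × 30% = $9,375; $35,000 × 30% = $10,500. Combined base = $97,000 + $21,900 = $118,900.
No failures to appear in the past ten years (−15%): $118,900 × 0.85 = $101,065.
Defendant has an out-of-state residence (+$21,250 flat): $101,065 + $21,250 = $122,315.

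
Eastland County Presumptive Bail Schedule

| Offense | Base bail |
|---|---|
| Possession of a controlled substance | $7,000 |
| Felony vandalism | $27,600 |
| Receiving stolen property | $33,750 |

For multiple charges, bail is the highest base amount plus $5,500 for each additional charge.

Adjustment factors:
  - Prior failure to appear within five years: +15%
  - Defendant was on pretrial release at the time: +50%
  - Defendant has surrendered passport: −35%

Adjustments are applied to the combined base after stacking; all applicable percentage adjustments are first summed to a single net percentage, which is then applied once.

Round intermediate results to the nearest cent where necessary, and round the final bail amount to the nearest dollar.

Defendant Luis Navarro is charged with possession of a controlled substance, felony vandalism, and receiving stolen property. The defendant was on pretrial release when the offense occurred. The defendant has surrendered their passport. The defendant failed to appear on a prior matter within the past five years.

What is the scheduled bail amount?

Base amounts from the schedule: possession of a controlled substance $7,000; felony vandalism $27,600; receiving stolen property $33,750.
Stacking rule: highest base plus $5,500 per additional charge. Highest is receiving stolen property at $33,750; 2 additional charges → +$11,000. Combined base = $44,750.
Net percentage adjustment: +15% +50% −35% = +30%. $44,750 × 1.3 = $58,175.

$58,175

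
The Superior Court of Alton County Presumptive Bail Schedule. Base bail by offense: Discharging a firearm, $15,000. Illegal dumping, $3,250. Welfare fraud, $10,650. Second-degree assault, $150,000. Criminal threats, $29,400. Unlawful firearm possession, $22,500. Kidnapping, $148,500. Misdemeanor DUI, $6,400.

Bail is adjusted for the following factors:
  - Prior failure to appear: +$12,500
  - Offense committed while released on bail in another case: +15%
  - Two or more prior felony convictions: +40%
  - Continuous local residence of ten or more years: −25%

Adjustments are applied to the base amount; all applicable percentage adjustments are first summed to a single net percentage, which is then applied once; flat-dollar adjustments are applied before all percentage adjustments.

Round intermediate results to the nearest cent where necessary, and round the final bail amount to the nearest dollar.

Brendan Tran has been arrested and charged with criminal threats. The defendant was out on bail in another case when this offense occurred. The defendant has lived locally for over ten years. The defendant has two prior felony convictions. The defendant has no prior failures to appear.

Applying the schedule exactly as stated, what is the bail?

$38,220

Base amounts from the schedule: criminal threats $29,400.
Single charge. Combined base = $29,400.
Net percentage adjustment: +15% +40% −25% = +30%. $29,400 × 1.3 = $38,220.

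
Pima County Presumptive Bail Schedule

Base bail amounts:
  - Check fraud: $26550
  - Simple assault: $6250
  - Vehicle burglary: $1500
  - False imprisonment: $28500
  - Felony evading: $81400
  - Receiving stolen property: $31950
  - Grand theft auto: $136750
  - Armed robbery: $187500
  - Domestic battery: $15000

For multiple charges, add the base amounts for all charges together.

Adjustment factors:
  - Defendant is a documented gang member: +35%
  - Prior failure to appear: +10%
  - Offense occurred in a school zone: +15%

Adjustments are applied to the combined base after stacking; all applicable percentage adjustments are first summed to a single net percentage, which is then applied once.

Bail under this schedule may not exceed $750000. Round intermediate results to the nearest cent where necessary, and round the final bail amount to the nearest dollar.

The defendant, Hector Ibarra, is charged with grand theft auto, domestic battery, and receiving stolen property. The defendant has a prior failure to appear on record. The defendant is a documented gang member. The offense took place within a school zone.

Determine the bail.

$293920

Base amounts from the schedule: grand theft auto $136750; domestic battery $15000; receiving stolen property $31950.
Stacking rule: sum of all bases. $136750 + $15000 + $31950 = $183700.
Net percentage adjustment: +35% +10% +15% = +60%. $183700 × 1.6 = $293920.
$293920 is within the $750000 maximum.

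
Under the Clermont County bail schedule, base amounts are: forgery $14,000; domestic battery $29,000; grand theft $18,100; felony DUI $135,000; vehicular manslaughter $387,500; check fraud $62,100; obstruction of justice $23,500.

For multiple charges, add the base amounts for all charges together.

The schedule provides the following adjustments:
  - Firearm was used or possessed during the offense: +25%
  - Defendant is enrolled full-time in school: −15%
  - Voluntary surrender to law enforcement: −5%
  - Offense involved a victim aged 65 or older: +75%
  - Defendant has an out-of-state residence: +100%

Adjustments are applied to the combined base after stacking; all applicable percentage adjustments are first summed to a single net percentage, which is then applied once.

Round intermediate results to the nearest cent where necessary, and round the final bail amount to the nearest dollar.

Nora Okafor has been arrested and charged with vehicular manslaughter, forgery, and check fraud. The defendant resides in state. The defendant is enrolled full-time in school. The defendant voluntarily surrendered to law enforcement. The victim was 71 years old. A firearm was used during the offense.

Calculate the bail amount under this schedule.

$834,480

Base amounts from the schedule: vehicular manslaughter $387,500; forgery $14,000; check fraud $62,100.
Stacking rule: sum of all bases. $387,500 + $14,000 + $62,100 = $463,600.
Net percentage adjustment: +25% −15% −5% +75% = +80%. $463,600 × 1.8 = $834,480.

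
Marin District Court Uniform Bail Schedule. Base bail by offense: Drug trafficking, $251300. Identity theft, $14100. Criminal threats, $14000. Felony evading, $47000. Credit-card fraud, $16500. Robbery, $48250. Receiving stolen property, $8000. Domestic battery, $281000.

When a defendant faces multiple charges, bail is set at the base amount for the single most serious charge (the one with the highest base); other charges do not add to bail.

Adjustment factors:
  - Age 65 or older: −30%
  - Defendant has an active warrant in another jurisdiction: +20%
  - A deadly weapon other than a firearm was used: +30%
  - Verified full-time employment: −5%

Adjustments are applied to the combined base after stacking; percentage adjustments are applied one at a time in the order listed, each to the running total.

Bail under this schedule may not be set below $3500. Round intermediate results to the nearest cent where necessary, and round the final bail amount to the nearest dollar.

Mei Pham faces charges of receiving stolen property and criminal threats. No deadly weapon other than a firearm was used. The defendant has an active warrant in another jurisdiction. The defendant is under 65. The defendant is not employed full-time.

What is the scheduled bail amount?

$16800

Base amounts from the schedule: receiving stolen property $8000; criminal threats $14000.
Stacking rule: use the highest base only. Highest is criminal threats at $14000. Combined base = $14000.
Defendant has an active warrant in another jurisdiction (+20%): $14000 × 1.2 = $16800.
$16800 is at or above the $3500 minimum.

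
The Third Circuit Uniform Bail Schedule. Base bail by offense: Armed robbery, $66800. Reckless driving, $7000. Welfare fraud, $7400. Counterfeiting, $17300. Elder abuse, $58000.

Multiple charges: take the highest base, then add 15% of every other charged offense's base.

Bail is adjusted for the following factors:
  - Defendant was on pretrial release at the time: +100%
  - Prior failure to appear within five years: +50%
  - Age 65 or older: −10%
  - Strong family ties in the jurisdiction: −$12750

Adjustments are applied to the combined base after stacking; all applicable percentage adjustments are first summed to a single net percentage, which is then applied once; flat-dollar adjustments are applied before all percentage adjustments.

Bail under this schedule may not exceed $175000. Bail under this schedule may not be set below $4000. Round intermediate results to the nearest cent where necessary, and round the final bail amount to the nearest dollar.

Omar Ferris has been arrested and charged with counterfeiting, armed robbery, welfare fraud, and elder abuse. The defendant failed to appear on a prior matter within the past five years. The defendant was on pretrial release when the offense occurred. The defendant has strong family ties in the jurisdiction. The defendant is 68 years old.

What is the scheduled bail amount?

Base amounts from the schedule: counterfeiting $17300; armed robbery $66800; welfare fraud $7400; elder abuse $58000.
Stacking rule: highest base plus 15% of each additional charge. Highest is armed robbery at $66800. Additional: $17300 × 15% = $2595; $7400 × 15% = $1110; $58000 × 15% = $8700. Combined base = $66800 + $12405 = $79205.
Strong family ties in the jurisdiction (−$12750 flat): $79205 − $12750 = $66455.
Net percentage adjustment: +100% +50% −10% = +140%. $66455 × 2.4 = $159492.
$159492 is within the $175000 maximum.
$159492 is at or above the $4000 minimum.

$159492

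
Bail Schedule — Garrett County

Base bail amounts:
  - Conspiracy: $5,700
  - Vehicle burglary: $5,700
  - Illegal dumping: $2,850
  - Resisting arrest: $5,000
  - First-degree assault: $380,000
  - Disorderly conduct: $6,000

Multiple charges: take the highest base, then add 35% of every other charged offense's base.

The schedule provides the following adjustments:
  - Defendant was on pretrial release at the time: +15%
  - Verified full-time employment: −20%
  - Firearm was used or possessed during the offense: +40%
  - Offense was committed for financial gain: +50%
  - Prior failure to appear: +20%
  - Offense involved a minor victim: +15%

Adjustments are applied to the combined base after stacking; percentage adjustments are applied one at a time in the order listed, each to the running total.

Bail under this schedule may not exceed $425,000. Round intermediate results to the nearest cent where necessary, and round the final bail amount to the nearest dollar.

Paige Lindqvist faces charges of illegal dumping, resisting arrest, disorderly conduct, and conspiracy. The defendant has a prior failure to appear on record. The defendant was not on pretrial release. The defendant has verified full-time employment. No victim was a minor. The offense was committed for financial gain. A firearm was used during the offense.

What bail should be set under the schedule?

$21,657

Base amounts from the schedule: illegal dumping $2,850; resisting arrest $5,000; disorderly conduct $6,000; conspiracy $5,700.
Stacking rule: highest base plus 35% of each additional charge. Highest is disorderly conduct at $6,000. Additional: $2,850 × 35% = $997.50; $5,000 × 35% = $1,750; $5,700 × 35% = $1,995. Combined base = $6,000 + $4,742.50 = $10,742.50.
Verified full-time employment (−20%): $10,742.50 × 0.8 = $8,594.
Firearm was used or possessed during the offense (+40%): $8,594 × 1.4 = $12,031.60.
Offense was committed for financial gain (+50%): $12,031.60 × 1.5 = $18,047.40.
Prior failure to appear (+20%): $18,047.40 × 1.2 = $21,656.88.
$21,656.88 is within the $425,000 maximum.
Rounded to the nearest dollar: $21,657.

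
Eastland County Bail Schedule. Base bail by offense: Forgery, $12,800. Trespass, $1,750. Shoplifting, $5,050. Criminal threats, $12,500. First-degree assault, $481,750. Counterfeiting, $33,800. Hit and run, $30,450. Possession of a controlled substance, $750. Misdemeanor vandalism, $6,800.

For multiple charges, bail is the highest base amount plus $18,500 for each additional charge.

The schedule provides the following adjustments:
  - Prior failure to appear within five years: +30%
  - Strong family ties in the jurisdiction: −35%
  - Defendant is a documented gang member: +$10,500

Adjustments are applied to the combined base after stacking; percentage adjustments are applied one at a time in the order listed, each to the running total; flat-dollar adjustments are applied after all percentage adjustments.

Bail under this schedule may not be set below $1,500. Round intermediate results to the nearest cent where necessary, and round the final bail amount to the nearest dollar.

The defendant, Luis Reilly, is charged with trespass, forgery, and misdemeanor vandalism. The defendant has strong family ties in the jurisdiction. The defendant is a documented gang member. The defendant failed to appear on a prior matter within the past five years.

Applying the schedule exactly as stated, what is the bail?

$52,581

Base amounts from the schedule: trespass $1,750; forgery $12,800; misdemeanor vandalism $6,800.
Stacking rule: highest base plus $18,500 per additional charge. Highest is forgery at $12,800; 2 additional charges → +$37,000. Combined base = $49,800.
Prior failure to appear within five years (+30%): $49,800 × 1.3 = $64,740.
Strong family ties in the jurisdiction (−35%): $64,740 × 0.65 = $42,081.
Defendant is a documented gang member (+$10,500 flat): $42,081 + $10,500 = $52,581.
$52,581 is at or above the $1,500 minimum.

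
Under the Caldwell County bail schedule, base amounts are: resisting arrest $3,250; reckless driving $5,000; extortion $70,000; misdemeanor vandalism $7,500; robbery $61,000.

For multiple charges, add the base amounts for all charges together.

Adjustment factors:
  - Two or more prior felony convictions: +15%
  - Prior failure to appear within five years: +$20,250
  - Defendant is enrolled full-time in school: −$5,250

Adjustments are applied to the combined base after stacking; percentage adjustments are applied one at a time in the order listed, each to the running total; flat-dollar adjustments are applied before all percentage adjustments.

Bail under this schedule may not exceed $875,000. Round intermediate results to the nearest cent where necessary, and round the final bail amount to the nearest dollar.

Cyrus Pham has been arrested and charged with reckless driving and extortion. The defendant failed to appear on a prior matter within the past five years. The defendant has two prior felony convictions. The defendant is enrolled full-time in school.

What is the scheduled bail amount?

Base amounts from the schedule: reckless driving $5,000; extortion $70,000.
Stacking rule: sum of all bases. $5,000 + $70,000 = $75,000.
Prior failure to appear within five years (+$20,250 flat): $75,000 + $20,250 = $95,250.
Defendant is enrolled full-time in school (−$5,250 flat): $95,250 − $5,250 = $90,000.
Two or more prior felony convictions (+15%): $90,000 × 1.15 = $103,500.
$103,500 is within the $875,000 maximum.

$103,500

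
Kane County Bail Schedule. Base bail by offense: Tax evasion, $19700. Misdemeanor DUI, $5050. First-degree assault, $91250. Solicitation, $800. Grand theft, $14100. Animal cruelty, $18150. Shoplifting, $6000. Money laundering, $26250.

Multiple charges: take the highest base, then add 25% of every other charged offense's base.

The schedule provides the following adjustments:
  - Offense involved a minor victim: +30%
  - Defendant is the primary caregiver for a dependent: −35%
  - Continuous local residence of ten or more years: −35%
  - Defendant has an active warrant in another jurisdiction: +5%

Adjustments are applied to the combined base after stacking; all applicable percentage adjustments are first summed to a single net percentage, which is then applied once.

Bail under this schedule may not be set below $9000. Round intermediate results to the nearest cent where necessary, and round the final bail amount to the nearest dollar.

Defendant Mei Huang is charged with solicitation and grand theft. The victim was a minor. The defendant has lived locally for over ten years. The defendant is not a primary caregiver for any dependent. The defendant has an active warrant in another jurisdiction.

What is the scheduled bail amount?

$14300

Base amounts from the schedule: solicitation $800; grand theft $14100.
Stacking rule: highest base plus 25% of each additional charge. Highest is grand theft at $14100. Additional: $800 × 25% = $200. Combined base = $14100 + $200 = $14300.
Net percentage adjustment: +30% −35% +5% = +0%. $14300 × 1 = $14300.
$14300 is at or above the $9000 minimum.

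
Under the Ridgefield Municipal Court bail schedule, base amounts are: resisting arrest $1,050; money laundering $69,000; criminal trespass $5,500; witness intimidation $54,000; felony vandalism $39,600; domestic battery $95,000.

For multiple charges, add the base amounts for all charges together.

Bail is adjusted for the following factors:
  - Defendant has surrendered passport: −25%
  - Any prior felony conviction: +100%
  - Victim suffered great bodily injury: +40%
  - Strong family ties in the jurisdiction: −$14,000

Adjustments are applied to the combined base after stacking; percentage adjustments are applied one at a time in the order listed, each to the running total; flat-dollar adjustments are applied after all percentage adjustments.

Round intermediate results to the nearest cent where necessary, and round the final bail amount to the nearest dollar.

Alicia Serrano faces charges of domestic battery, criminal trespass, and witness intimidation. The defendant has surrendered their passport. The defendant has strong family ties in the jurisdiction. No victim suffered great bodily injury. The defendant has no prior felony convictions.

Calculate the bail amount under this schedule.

Base amounts from the schedule: domestic battery $95,000; criminal trespass $5,500; witness intimidation $54,000.
Stacking rule: sum of all bases. $95,000 + $5,500 + $54,000 = $154,500.
Defendant has surrendered passport (−25%): $154,500 × 0.75 = $115,875.
Strong family ties in the jurisdiction (−$14,000 flat): $115,875 − $14,000 = $101,875.

$101,875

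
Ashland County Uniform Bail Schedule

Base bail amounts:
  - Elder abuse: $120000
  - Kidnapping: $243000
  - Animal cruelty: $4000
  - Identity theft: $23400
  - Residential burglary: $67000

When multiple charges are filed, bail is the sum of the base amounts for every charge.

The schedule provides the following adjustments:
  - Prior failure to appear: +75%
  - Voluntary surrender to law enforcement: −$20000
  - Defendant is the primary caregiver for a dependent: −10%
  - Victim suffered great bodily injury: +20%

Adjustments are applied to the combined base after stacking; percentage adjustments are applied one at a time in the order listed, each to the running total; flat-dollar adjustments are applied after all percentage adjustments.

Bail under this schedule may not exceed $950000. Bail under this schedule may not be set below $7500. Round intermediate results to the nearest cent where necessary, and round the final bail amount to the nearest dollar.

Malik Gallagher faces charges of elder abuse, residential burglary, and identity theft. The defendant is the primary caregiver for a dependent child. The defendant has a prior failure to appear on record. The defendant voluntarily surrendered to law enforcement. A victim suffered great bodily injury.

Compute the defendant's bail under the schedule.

$377656

Base amounts from the schedule: elder abuse $120000; residential burglary $67000; identity theft $23400.
Stacking rule: sum of all bases. $120000 + $67000 + $23400 = $210400.
Prior failure to appear (+75%): $210400 × 1.75 = $368200.
Defendant is the primary caregiver for a dependent (−10%): $368200 × 0.9 = $331380.
Victim suffered great bodily injury (+20%): $331380 × 1.2 = $397656.
Voluntary surrender to law enforcement (−$20000 flat): $397656 − $20000 = $377656.
$377656 is within the $950000 maximum.
$377656 is at or above the $7500 minimum.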